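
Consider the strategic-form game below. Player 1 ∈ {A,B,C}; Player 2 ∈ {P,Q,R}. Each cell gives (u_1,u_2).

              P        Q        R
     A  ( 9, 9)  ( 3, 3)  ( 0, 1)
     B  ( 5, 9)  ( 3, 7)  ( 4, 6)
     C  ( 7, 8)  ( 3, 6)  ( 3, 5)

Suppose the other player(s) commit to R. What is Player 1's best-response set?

u_1(A vs R) = 0
u_1(B vs R) = 4
u_1(C vs R) = 3
max payoff 4 at {B}

P1 best: {B}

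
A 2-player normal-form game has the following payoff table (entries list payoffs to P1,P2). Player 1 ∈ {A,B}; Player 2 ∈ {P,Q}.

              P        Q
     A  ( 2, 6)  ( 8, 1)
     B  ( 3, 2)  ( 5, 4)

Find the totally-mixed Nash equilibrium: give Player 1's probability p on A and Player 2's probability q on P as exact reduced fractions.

(p,q) = (2/7, 3/4)

P1 indiff ⇒ q·2+(1-q)·8 = q·3+(1-q)·5 ⇒ q(-1) = (1-q)(-3) ⇒ q = 3/4
P2 indiff ⇒ p·6+(1-p)·2 = p·1+(1-p)·4 ⇒ p(5) = (1-p)(2) ⇒ p = 2/7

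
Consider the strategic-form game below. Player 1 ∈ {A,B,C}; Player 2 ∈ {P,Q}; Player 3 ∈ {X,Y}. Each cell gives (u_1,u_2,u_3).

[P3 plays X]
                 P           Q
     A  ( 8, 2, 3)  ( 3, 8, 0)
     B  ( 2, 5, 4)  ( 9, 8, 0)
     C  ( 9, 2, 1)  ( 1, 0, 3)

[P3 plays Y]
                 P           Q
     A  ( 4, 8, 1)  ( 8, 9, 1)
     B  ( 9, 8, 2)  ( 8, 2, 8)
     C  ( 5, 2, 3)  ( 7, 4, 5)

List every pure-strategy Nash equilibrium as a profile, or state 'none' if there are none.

(A,P,X): not NE [P1→C gives 9>8; P2→Q gives 8>2]
(A,P,Y): not NE [P1→B gives 9>4; P2→Q gives 9>8; P3→X gives 3>1]
(A,Q,X): not NE [P1→B gives 9>3; P3→Y gives 1>0]
(A,Q,Y): NE
(B,P,X): not NE [P1→C gives 9>2; P2→Q gives 8>5]
(B,P,Y): not NE [P3→X gives 4>2]
(B,Q,X): not NE [P3→Y gives 8>0]
(B,Q,Y): not NE [P2→P gives 8>2]
(C,P,X): not NE [P3→Y gives 3>1]
(C,P,Y): not NE [P1→B gives 9>5; P2→Q gives 4>2]
(C,Q,X): not NE [P1→B gives 9>1; P2→P gives 2>0; P3→Y gives 5>3]
(C,Q,Y): not NE [P1→B gives 8>7]

PSNE = {(A,Q,Y)}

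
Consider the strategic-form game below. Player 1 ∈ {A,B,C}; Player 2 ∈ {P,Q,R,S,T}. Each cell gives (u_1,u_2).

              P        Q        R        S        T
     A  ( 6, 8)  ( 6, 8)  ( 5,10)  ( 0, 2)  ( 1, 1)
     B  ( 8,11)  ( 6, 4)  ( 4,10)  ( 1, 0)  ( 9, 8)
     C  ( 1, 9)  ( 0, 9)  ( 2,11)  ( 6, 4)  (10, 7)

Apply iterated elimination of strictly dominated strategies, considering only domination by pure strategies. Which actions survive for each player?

Survivors P1:{A,B} P2:{P,R}

P2 drop Q (R beats it: A:10>8 B:10>4 C:11>9)
P2 drop S (P beats it: A:8>2 B:11>0 C:9>4)
P2 drop T (P beats it: A:8>1 B:11>8 C:9>7)
P1 drop C (A beats it: P:6>1 R:5>2)
P1→{A,B} P2→{P,R}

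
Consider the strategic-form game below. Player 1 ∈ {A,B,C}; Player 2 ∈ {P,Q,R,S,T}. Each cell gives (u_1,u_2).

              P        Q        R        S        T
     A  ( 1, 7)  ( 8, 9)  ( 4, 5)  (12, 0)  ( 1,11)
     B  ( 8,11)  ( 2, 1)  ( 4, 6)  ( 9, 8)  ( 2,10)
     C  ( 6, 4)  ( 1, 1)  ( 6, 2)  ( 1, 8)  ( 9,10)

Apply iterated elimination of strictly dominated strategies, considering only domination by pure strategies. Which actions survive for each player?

P2 drop Q (T beats it: A:11>9 B:10>1 C:10>1)
P2 drop R (P beats it: A:7>5 B:11>6 C:4>2)
P2 drop S (T beats it: A:11>0 B:10>8 C:10>8)
P1 drop A (B beats it: P:8>1 T:2>1)
P1→{B,C} P2→{P,T}

Survivors P1:{B,C} P2:{P,T}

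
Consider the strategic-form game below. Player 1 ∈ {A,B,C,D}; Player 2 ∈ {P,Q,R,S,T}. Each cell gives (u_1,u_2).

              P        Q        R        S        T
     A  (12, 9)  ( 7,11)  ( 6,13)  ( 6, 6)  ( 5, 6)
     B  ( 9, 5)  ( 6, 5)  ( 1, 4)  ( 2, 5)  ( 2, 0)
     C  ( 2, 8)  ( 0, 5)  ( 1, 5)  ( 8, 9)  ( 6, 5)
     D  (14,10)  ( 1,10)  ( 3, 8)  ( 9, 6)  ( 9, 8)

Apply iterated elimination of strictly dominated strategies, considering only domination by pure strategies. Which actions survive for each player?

P1 drop B (A beats it: P:12>9 Q:7>6 R:6>1 S:6>2 T:5>2)
P1 drop C (D beats it: P:14>2 Q:1>0 R:3>1 S:9>8 T:9>6)
P2 drop S (P beats it: A:9>6 D:10>6)
P2 drop T (P beats it: A:9>6 D:10>8)
P1→{A,D} P2→{P,Q,R}

Survivors P1:{A,D} P2:{P,Q,R}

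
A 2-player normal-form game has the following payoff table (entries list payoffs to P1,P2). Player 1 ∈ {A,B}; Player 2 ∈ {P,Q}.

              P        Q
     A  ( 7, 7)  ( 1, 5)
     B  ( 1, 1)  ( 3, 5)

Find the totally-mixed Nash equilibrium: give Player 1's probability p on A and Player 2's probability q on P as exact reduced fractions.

(p,q) = (2/3, 1/4)

P1 indiff ⇒ q·7+(1-q)·1 = q·1+(1-q)·3 ⇒ q(6) = (1-q)(2) ⇒ q = 1/4
P2 indiff ⇒ p·7+(1-p)·1 = p·5+(1-p)·5 ⇒ p(2) = (1-p)(4) ⇒ p = 2/3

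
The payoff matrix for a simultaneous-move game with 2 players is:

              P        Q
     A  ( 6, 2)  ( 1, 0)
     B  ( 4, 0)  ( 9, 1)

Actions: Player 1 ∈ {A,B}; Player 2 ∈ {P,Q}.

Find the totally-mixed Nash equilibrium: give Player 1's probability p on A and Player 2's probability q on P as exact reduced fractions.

P1 indiff ⇒ q·6+(1-q)·1 = q·4+(1-q)·9 ⇒ q(2) = (1-q)(8) ⇒ q = 4/5
P2 indiff ⇒ p·2+(1-p)·0 = p·0+(1-p)·1 ⇒ p(2) = (1-p)(1) ⇒ p = 1/3

(p,q) = (1/3, 4/5)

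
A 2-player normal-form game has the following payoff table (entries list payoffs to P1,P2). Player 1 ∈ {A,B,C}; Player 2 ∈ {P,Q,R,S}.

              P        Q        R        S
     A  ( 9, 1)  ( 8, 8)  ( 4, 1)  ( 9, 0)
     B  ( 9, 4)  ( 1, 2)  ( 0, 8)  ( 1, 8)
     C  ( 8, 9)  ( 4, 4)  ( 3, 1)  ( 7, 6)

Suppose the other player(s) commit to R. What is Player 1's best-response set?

u_1(A vs R) = 4
u_1(B vs R) = 0
u_1(C vs R) = 3
max payoff 4 at {A}

P1 best: {A}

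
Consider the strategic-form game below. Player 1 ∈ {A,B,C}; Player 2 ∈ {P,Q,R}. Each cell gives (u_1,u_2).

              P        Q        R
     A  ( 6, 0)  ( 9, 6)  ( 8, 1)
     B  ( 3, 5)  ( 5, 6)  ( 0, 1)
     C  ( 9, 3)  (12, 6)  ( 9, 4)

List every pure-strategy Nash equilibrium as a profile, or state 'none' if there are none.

PSNE = {(C,Q)}

(A,P): not NE [P1→C gives 9>6; P2→Q gives 6>0]
(A,Q): not NE [P1→C gives 12>9]
(A,R): not NE [P1→C gives 9>8; P2→Q gives 6>1]
(B,P): not NE [P1→C gives 9>3; P2→Q gives 6>5]
(B,Q): not NE [P1→C gives 12>5]
(B,R): not NE [P1→C gives 9>0; P2→Q gives 6>1]
(C,P): not NE [P2→Q gives 6>3]
(C,Q): NE
(C,R): not NE [P2→Q gives 6>4]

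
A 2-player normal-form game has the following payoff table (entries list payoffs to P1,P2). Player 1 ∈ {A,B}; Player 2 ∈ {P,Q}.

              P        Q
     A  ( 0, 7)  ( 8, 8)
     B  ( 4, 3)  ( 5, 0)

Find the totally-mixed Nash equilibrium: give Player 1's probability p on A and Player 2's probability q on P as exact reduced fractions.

P1 mixes 3/4 on A; P2 mixes 3/7 on P

P1 indiff ⇒ q·0+(1-q)·8 = q·4+(1-q)·5 ⇒ q(-4) = (1-q)(-3) ⇒ q = 3/7
P2 indiff ⇒ p·7+(1-p)·3 = p·8+(1-p)·0 ⇒ p(-1) = (1-p)(-3) ⇒ p = 3/4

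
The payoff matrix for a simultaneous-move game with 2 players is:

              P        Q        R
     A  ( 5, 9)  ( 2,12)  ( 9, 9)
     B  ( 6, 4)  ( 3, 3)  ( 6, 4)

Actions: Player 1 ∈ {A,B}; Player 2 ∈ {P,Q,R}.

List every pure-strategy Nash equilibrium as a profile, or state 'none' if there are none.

PSNE = {(B,P)}

(A,P): not NE [P1→B gives 6>5; P2→Q gives 12>9]
(A,Q): not NE [P1→B gives 3>2]
(A,R): not NE [P2→Q gives 12>9]
(B,P): NE
(B,Q): not NE [P2→R gives 4>3]
(B,R): not NE [P1→A gives 9>6]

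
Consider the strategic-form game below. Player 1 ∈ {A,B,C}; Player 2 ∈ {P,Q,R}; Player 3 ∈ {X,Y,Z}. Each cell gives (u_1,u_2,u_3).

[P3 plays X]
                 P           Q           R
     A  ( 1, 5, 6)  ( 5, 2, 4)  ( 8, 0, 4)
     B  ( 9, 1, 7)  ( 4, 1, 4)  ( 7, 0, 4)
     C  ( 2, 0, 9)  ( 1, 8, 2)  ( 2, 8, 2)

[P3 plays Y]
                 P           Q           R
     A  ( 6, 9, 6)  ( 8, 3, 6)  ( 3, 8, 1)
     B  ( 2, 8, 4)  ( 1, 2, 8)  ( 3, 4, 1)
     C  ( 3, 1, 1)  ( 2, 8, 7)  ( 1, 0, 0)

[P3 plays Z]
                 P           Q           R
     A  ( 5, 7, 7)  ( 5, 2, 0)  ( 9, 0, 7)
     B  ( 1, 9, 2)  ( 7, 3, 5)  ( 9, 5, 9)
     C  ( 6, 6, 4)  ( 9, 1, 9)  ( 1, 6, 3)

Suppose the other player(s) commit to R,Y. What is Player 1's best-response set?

argmax u_1 = {A,B}

u_1(A vs R,Y) = 3
u_1(B vs R,Y) = 3
u_1(C vs R,Y) = 1
max payoff 3 at {A,B}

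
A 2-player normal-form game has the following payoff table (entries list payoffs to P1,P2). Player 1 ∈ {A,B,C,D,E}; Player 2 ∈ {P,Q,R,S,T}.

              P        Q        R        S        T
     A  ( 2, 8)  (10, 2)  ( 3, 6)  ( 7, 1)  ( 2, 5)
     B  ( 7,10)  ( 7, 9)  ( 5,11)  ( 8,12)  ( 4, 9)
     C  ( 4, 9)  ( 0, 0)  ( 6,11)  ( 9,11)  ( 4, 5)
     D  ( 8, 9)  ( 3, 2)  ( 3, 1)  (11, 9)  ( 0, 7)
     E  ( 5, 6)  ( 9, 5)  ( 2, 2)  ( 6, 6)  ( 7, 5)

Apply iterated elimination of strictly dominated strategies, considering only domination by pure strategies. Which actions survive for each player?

Remaining: P1:{B,C,D} P2:{P,R,S}

P2 drop Q (P beats it: A:8>2 B:10>9 C:9>0 D:9>2 E:6>5)
P1 drop A (B beats it: P:7>2 R:5>3 S:8>7 T:4>2)
P2 drop T (P beats it: B:10>9 C:9>5 D:9>7 E:6>5)
P1 drop E (B beats it: P:7>5 R:5>2 S:8>6)
P1→{B,C,D} P2→{P,R,S}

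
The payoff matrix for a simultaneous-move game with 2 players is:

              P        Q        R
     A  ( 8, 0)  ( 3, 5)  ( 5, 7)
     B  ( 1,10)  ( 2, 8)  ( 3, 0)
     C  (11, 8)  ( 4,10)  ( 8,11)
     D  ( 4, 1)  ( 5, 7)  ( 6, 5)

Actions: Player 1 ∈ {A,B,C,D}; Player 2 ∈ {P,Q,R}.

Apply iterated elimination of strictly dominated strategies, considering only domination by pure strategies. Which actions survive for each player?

P1 drop A (C beats it: P:11>8 Q:4>3 R:8>5)
P1 drop B (C beats it: P:11>1 Q:4>2 R:8>3)
P2 drop P (Q beats it: C:10>8 D:7>1)
P1→{C,D} P2→{Q,R}

Survivors P1:{C,D} P2:{Q,R}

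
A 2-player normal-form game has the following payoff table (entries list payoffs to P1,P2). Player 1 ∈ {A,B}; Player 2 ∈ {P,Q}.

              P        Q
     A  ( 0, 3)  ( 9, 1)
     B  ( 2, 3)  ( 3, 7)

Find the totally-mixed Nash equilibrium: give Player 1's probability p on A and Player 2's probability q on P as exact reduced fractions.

p=2/3, q=3/4

P1 indiff ⇒ q·0+(1-q)·9 = q·2+(1-q)·3 ⇒ q(-2) = (1-q)(-6) ⇒ q = 3/4
P2 indiff ⇒ p·3+(1-p)·3 = p·1+(1-p)·7 ⇒ p(2) = (1-p)(4) ⇒ p = 2/3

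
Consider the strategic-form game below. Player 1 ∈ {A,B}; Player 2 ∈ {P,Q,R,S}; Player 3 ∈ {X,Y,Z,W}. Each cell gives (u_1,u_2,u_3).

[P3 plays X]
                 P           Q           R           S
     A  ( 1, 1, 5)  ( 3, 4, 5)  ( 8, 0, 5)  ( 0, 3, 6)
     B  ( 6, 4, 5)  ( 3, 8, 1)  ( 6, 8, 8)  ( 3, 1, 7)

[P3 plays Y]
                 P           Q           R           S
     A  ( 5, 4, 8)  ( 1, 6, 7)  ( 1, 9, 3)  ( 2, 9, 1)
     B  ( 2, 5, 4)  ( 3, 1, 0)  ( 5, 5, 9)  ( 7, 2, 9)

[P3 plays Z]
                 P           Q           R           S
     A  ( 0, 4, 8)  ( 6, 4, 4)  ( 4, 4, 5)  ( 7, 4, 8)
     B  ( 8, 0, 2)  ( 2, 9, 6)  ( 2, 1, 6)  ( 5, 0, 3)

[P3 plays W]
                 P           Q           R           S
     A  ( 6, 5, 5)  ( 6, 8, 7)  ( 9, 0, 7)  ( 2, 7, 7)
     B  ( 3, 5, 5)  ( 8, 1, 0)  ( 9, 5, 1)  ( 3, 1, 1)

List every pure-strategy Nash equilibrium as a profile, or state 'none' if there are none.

(A,P,X): not NE [P1→B gives 6>1; P2→Q gives 4>1; P3→Z gives 8>5]
(A,P,Y): not NE [P2→S gives 9>4]
(A,P,Z): not NE [P1→B gives 8>0]
(A,P,W): not NE [P2→Q gives 8>5; P3→Z gives 8>5]
(A,Q,X): not NE [P3→W gives 7>5]
(A,Q,Y): not NE [P1→B gives 3>1; P2→S gives 9>6]
(A,Q,Z): not NE [P3→W gives 7>4]
(A,Q,W): not NE [P1→B gives 8>6]
(A,R,X): not NE [P2→Q gives 4>0; P3→W gives 7>5]
(A,R,Y): not NE [P1→B gives 5>1; P3→W gives 7>3]
(A,R,Z): not NE [P3→W gives 7>5]
(A,R,W): not NE [P2→Q gives 8>0]
(A,S,X): not NE [P1→B gives 3>0; P2→Q gives 4>3; P3→Z gives 8>6]
(A,S,Y): not NE [P1→B gives 7>2; P3→Z gives 8>1]
(A,S,Z): NE
(A,S,W): not NE [P1→B gives 3>2; P2→Q gives 8>7; P3→Z gives 8>7]
(B,P,X): not NE [P2→R gives 8>4]
(B,P,Y): not NE [P1→A gives 5>2; P3→W gives 5>4]
(B,P,Z): not NE [P2→Q gives 9>0; P3→W gives 5>2]
(B,P,W): not NE [P1→A gives 6>3]
(B,Q,X): not NE [P3→Z gives 6>1]
(B,Q,Y): not NE [P2→R gives 5>1; P3→Z gives 6>0]
(B,Q,Z): not NE [P1→A gives 6>2]
(B,Q,W): not NE [P2→R gives 5>1; P3→Z gives 6>0]
(B,R,X): not NE [P1→A gives 8>6; P3→Y gives 9>8]
(B,R,Y): NE
(B,R,Z): not NE [P1→A gives 4>2; P2→Q gives 9>1; P3→Y gives 9>6]
(B,R,W): not NE [P3→Y gives 9>1]
(B,S,X): not NE [P2→R gives 8>1; P3→Y gives 9>7]
(B,S,Y): not NE [P2→R gives 5>2]
(B,S,Z): not NE [P1→A gives 7>5; P2→Q gives 9>0; P3→Y gives 9>3]
(B,S,W): not NE [P2→R gives 5>1; P3→Y gives 9>1]

Nash profiles: (A,S,Z), (B,R,Y)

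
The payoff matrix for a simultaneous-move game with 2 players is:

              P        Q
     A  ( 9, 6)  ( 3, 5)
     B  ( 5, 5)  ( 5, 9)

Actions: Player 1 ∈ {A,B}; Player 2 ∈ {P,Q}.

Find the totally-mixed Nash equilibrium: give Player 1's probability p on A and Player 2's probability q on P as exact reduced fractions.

p=4/5, q=1/3

P1 indiff ⇒ q·9+(1-q)·3 = q·5+(1-q)·5 ⇒ q(4) = (1-q)(2) ⇒ q = 1/3
P2 indiff ⇒ p·6+(1-p)·5 = p·5+(1-p)·9 ⇒ p(1) = (1-p)(4) ⇒ p = 4/5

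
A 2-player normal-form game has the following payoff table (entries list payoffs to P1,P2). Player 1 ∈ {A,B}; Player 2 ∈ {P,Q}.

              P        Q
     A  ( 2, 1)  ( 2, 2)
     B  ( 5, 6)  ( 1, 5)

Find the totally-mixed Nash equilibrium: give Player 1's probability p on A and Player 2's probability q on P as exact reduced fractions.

P1 indiff ⇒ q·2+(1-q)·2 = q·5+(1-q)·1 ⇒ q(-3) = (1-q)(-1) ⇒ q = 1/4
P2 indiff ⇒ p·1+(1-p)·6 = p·2+(1-p)·5 ⇒ p(-1) = (1-p)(-1) ⇒ p = 1/2

P1 mixes 1/2 on A; P2 mixes 1/4 on P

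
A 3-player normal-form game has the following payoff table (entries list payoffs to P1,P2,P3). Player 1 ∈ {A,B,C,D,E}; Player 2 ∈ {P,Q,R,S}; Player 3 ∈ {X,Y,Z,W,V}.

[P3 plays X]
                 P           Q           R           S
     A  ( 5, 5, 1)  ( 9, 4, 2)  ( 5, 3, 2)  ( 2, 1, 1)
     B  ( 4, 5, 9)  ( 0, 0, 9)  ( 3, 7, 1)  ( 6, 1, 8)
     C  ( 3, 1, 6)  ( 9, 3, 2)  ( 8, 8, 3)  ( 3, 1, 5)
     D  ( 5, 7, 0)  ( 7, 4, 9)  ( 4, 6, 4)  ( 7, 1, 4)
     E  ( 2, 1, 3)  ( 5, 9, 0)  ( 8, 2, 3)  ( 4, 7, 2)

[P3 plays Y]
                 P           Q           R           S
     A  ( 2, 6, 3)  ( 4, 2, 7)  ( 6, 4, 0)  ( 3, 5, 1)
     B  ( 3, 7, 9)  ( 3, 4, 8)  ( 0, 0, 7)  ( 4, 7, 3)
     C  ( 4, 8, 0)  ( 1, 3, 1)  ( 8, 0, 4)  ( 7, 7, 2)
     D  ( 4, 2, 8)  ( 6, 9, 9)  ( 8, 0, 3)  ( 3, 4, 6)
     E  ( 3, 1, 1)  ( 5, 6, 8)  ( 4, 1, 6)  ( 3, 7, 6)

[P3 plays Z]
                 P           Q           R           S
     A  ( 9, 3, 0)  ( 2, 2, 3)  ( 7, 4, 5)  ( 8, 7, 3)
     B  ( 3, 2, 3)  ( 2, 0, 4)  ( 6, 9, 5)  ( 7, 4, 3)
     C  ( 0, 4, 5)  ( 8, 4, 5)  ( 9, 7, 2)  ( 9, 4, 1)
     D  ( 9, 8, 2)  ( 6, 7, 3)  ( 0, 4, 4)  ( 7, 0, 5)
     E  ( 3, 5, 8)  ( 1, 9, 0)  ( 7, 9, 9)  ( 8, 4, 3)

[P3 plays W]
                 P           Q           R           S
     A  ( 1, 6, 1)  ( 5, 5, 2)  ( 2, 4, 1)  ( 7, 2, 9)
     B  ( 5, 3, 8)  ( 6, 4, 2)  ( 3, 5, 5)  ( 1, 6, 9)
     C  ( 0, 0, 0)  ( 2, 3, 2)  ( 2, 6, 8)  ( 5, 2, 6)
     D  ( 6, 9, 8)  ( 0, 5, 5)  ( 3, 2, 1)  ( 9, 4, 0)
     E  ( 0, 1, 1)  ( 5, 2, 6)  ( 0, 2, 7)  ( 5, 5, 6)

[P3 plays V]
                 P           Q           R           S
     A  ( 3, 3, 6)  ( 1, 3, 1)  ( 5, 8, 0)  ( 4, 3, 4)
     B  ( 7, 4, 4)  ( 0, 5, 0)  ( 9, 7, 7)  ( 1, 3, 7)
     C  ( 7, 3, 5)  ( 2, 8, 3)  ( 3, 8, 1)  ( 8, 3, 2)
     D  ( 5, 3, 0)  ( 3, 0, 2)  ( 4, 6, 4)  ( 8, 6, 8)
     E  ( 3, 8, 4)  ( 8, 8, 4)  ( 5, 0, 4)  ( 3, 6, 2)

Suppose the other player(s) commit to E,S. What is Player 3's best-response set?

P3 best: {Y,W}

u_3(X vs E,S) = 2
u_3(Y vs E,S) = 6
u_3(Z vs E,S) = 3
u_3(W vs E,S) = 6
u_3(V vs E,S) = 2
max payoff 6 at {Y,W}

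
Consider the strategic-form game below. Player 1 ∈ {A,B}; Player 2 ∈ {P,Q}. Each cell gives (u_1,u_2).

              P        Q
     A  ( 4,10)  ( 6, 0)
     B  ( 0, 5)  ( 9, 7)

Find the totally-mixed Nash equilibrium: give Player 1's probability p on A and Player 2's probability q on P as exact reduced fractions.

P1 indiff ⇒ q·4+(1-q)·6 = q·0+(1-q)·9 ⇒ q(4) = (1-q)(3) ⇒ q = 3/7
P2 indiff ⇒ p·10+(1-p)·5 = p·0+(1-p)·7 ⇒ p(10) = (1-p)(2) ⇒ p = 1/6

P1 mixes 1/6 on A; P2 mixes 3/7 on P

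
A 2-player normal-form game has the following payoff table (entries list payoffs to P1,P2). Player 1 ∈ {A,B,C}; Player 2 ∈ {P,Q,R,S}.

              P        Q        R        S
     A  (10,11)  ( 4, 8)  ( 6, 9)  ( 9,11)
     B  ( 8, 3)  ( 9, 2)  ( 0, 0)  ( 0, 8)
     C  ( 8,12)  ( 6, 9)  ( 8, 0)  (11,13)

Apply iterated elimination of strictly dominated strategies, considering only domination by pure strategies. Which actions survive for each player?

P2 drop Q (P beats it: A:11>8 B:3>2 C:12>9)
P1 drop B (A beats it: P:10>8 R:6>0 S:9>0)
P2 drop R (P beats it: A:11>9 C:12>0)
P1→{A,C} P2→{P,S}

Remaining: P1:{A,C} P2:{P,S}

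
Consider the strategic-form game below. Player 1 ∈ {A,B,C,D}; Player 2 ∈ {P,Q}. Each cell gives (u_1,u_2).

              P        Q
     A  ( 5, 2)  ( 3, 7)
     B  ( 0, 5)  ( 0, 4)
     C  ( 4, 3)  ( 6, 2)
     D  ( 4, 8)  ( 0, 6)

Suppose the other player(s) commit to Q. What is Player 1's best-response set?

P1 best: {C}

u_1(A vs Q) = 3
u_1(B vs Q) = 0
u_1(C vs Q) = 6
u_1(D vs Q) = 0
max payoff 6 at {C}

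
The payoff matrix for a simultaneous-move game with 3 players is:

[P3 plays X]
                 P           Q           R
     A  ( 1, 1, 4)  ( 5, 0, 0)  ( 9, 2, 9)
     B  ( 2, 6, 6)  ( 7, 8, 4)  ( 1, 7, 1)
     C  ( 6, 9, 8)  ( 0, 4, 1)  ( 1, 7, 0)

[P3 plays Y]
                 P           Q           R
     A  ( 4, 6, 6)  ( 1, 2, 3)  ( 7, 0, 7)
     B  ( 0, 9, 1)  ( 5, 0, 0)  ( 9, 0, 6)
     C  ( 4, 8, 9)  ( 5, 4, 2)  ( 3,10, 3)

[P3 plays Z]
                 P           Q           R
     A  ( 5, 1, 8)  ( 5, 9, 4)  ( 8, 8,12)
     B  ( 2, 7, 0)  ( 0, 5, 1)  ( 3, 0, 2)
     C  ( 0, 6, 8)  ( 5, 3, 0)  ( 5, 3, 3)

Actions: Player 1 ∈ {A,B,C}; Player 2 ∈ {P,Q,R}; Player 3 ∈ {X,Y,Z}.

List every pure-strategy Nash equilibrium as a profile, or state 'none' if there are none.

(A,P,X): not NE [P1→C gives 6>1; P2→R gives 2>1; P3→Z gives 8>4]
(A,P,Y): not NE [P3→Z gives 8>6]
(A,P,Z): not NE [P2→Q gives 9>1]
(A,Q,X): not NE [P1→B gives 7>5; P2→R gives 2>0; P3→Z gives 4>0]
(A,Q,Y): not NE [P1→C gives 5>1; P2→P gives 6>2; P3→Z gives 4>3]
(A,Q,Z): NE
(A,R,X): not NE [P3→Z gives 12>9]
(A,R,Y): not NE [P1→B gives 9>7; P2→P gives 6>0; P3→Z gives 12>7]
(A,R,Z): not NE [P2→Q gives 9>8]
(B,P,X): not NE [P1→C gives 6>2; P2→Q gives 8>6]
(B,P,Y): not NE [P1→C gives 4>0; P3→X gives 6>1]
(B,P,Z): not NE [P1→A gives 5>2; P3→X gives 6>0]
(B,Q,X): NE
(B,Q,Y): not NE [P2→P gives 9>0; P3→X gives 4>0]
(B,Q,Z): not NE [P1→C gives 5>0; P2→P gives 7>5; P3→X gives 4>1]
(B,R,X): not NE [P1→A gives 9>1; P2→Q gives 8>7; P3→Y gives 6>1]
(B,R,Y): not NE [P2→P gives 9>0]
(B,R,Z): not NE [P1→A gives 8>3; P2→P gives 7>0; P3→Y gives 6>2]
(C,P,X): not NE [P3→Y gives 9>8]
(C,P,Y): not NE [P2→R gives 10>8]
(C,P,Z): not NE [P1→A gives 5>0; P3→Y gives 9>8]
(C,Q,X): not NE [P1→B gives 7>0; P2→P gives 9>4; P3→Y gives 2>1]
(C,Q,Y): not NE [P2→R gives 10>4]
(C,Q,Z): not NE [P2→P gives 6>3; P3→Y gives 2>0]
(C,R,X): not NE [P1→A gives 9>1; P2→P gives 9>7; P3→Z gives 3>0]
(C,R,Y): not NE [P1→B gives 9>3]
(C,R,Z): not NE [P1→A gives 8>5; P2→P gives 6>3]

Nash profiles: (A,Q,Z), (B,Q,X)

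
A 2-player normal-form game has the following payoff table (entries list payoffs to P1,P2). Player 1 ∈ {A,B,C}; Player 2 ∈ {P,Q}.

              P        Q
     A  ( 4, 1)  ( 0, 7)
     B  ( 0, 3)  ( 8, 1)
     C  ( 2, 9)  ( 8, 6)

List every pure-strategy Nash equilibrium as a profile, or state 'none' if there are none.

(A,P): not NE [P2→Q gives 7>1]
(A,Q): not NE [P1→C gives 8>0]
(B,P): not NE [P1→A gives 4>0]
(B,Q): not NE [P2→P gives 3>1]
(C,P): not NE [P1→A gives 4>2]
(C,Q): not NE [P2→P gives 9>6]

PSNE: ∅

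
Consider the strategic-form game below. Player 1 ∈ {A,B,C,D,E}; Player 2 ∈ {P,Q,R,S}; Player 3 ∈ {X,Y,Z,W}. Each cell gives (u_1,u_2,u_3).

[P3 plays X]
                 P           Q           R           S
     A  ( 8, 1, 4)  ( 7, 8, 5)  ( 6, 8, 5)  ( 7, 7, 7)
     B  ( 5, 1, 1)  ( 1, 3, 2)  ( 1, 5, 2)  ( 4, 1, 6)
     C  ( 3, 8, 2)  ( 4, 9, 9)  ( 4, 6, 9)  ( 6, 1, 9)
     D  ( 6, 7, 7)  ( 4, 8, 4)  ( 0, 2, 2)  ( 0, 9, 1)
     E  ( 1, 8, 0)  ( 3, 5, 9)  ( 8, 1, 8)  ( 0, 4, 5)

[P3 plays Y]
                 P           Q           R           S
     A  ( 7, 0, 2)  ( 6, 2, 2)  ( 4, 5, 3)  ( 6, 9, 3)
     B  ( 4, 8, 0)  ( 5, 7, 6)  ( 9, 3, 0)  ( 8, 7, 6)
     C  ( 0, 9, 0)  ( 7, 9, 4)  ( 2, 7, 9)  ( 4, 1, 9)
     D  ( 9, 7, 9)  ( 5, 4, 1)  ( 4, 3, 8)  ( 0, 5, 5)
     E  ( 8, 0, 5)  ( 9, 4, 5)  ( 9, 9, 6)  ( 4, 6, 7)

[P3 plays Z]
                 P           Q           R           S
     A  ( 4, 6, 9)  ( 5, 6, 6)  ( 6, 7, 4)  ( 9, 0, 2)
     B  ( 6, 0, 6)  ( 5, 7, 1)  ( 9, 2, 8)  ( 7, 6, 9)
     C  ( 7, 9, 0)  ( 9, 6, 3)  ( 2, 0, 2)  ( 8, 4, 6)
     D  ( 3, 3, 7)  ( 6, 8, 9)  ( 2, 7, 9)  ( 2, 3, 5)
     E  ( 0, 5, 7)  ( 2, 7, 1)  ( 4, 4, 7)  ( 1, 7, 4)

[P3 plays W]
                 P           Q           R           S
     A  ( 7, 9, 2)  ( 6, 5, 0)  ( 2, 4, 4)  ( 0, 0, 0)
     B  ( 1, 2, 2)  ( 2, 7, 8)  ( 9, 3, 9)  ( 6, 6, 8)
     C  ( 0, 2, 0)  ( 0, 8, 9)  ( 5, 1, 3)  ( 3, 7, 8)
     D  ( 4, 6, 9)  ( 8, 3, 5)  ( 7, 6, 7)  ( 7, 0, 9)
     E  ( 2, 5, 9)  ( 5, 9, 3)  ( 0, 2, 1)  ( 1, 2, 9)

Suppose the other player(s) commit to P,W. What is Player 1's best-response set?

u_1(A vs P,W) = 7
u_1(B vs P,W) = 1
u_1(C vs P,W) = 0
u_1(D vs P,W) = 4
u_1(E vs P,W) = 2
max payoff 7 at {A}

P1 best: {A}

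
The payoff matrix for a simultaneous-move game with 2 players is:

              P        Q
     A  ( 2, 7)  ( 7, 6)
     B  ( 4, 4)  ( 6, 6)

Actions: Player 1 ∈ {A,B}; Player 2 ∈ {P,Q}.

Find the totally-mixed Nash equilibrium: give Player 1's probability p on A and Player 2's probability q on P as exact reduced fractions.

P1 indiff ⇒ q·2+(1-q)·7 = q·4+(1-q)·6 ⇒ q(-2) = (1-q)(-1) ⇒ q = 1/3
P2 indiff ⇒ p·7+(1-p)·4 = p·6+(1-p)·6 ⇒ p(1) = (1-p)(2) ⇒ p = 2/3

(p,q) = (2/3, 1/3)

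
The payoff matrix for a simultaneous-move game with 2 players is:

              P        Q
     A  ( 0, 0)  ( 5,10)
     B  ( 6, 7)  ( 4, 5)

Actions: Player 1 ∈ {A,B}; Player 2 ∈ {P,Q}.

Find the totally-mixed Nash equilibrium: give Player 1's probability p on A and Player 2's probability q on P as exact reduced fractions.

P1 indiff ⇒ q·0+(1-q)·5 = q·6+(1-q)·4 ⇒ q(-6) = (1-q)(-1) ⇒ q = 1/7
P2 indiff ⇒ p·0+(1-p)·7 = p·10+(1-p)·5 ⇒ p(-10) = (1-p)(-2) ⇒ p = 1/6

(p,q) = (1/6, 1/7)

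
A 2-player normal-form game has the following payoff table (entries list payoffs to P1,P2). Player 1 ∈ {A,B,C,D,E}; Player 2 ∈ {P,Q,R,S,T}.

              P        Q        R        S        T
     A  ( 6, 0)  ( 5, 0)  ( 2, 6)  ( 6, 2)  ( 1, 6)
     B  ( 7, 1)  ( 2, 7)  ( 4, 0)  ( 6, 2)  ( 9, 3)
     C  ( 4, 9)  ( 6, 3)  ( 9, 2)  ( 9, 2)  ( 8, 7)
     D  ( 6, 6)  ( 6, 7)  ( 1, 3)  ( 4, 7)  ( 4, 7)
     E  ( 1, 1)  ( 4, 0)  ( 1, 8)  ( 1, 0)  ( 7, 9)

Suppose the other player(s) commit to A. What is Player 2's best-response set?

argmax u_2 = {R,T}

u_2(P vs A) = 0
u_2(Q vs A) = 0
u_2(R vs A) = 6
u_2(S vs A) = 2
u_2(T vs A) = 6
max payoff 6 at {R,T}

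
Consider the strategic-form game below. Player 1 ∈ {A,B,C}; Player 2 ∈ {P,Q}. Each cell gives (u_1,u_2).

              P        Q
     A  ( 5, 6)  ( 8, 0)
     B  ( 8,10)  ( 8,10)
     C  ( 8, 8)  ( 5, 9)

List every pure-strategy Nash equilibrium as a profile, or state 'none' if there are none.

PSNE = {(B,P), (B,Q)}

(A,P): not NE [P1→C gives 8>5]
(A,Q): not NE [P2→P gives 6>0]
(B,P): NE
(B,Q): NE
(C,P): not NE [P2→Q gives 9>8]
(C,Q): not NE [P1→B gives 8>5]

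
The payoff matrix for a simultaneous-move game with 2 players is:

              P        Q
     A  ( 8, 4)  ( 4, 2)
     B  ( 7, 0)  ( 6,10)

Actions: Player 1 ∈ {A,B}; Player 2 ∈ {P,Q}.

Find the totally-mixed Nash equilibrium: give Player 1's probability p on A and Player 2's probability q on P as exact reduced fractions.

(p,q) = (5/6, 2/3)

P1 indiff ⇒ q·8+(1-q)·4 = q·7+(1-q)·6 ⇒ q(1) = (1-q)(2) ⇒ q = 2/3
P2 indiff ⇒ p·4+(1-p)·0 = p·2+(1-p)·10 ⇒ p(2) = (1-p)(10) ⇒ p = 5/6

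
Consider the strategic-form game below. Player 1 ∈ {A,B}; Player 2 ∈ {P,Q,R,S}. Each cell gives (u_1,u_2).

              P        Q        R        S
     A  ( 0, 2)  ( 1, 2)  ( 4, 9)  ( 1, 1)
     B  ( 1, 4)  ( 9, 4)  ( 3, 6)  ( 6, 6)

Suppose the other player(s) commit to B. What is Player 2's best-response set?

u_2(P vs B) = 4
u_2(Q vs B) = 4
u_2(R vs B) = 6
u_2(S vs B) = 6
max payoff 6 at {R,S}

BR_2 = {R,S}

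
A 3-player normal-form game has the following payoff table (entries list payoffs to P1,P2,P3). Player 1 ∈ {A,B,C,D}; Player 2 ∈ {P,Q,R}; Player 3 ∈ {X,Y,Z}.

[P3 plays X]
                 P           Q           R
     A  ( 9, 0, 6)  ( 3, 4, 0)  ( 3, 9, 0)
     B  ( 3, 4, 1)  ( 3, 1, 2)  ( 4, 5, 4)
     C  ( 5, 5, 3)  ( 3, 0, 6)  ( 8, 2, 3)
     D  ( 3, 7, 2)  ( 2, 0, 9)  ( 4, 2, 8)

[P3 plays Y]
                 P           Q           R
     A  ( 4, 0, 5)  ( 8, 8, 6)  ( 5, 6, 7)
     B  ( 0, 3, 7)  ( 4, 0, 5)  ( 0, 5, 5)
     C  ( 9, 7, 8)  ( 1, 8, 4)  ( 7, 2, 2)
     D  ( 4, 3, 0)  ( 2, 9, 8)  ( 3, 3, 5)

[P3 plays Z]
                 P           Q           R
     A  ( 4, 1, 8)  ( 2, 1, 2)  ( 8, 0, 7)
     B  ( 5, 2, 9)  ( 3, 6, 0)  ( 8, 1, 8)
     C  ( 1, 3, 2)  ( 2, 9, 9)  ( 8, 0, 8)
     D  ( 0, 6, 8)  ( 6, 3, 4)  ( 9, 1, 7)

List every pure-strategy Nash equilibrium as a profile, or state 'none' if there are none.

(A,P,X): not NE [P2→R gives 9>0; P3→Z gives 8>6]
(A,P,Y): not NE [P1→C gives 9>4; P2→Q gives 8>0; P3→Z gives 8>5]
(A,P,Z): not NE [P1→B gives 5>4]
(A,Q,X): not NE [P2→R gives 9>4; P3→Y gives 6>0]
(A,Q,Y): NE
(A,Q,Z): not NE [P1→D gives 6>2; P3→Y gives 6>2]
(A,R,X): not NE [P1→C gives 8>3; P3→Z gives 7>0]
(A,R,Y): not NE [P1→C gives 7>5; P2→Q gives 8>6]
(A,R,Z): not NE [P1→D gives 9>8; P2→Q gives 1>0]
(B,P,X): not NE [P1→A gives 9>3; P2→R gives 5>4; P3→Z gives 9>1]
(B,P,Y): not NE [P1→C gives 9>0; P2→R gives 5>3; P3→Z gives 9>7]
(B,P,Z): not NE [P2→Q gives 6>2]
(B,Q,X): not NE [P2→R gives 5>1; P3→Y gives 5>2]
(B,Q,Y): not NE [P1→A gives 8>4; P2→R gives 5>0]
(B,Q,Z): not NE [P1→D gives 6>3; P3→Y gives 5>0]
(B,R,X): not NE [P1→C gives 8>4; P3→Z gives 8>4]
(B,R,Y): not NE [P1→C gives 7>0; P3→Z gives 8>5]
(B,R,Z): not NE [P1→D gives 9>8; P2→Q gives 6>1]
(C,P,X): not NE [P1→A gives 9>5; P3→Y gives 8>3]
(C,P,Y): not NE [P2→Q gives 8>7]
(C,P,Z): not NE [P1→B gives 5>1; P2→Q gives 9>3; P3→Y gives 8>2]
(C,Q,X): not NE [P2→P gives 5>0; P3→Z gives 9>6]
(C,Q,Y): not NE [P1→A gives 8>1; P3→Z gives 9>4]
(C,Q,Z): not NE [P1→D gives 6>2]
(C,R,X): not NE [P2→P gives 5>2; P3→Z gives 8>3]
(C,R,Y): not NE [P2→Q gives 8>2; P3→Z gives 8>2]
(C,R,Z): not NE [P1→D gives 9>8; P2→Q gives 9>0]
(D,P,X): not NE [P1→A gives 9>3; P3→Z gives 8>2]
(D,P,Y): not NE [P1→C gives 9>4; P2→Q gives 9>3; P3→Z gives 8>0]
(D,P,Z): not NE [P1→B gives 5>0]
(D,Q,X): not NE [P1→C gives 3>2; P2→P gives 7>0]
(D,Q,Y): not NE [P1→A gives 8>2; P3→X gives 9>8]
(D,Q,Z): not NE [P2→P gives 6>3; P3→X gives 9>4]
(D,R,X): not NE [P1→C gives 8>4; P2→P gives 7>2]
(D,R,Y): not NE [P1→C gives 7>3; P2→Q gives 9>3; P3→X gives 8>5]
(D,R,Z): not NE [P2→P gives 6>1; P3→X gives 8>7]

Nash profiles: (A,Q,Y)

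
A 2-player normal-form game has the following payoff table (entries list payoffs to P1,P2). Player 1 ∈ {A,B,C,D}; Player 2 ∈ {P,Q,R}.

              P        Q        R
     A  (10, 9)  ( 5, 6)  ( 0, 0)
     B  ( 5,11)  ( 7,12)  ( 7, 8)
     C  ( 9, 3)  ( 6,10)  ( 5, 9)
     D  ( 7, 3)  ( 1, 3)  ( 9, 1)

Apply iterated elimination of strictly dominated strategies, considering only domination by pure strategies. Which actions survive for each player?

P2 drop R (Q beats it: A:6>0 B:12>8 C:10>9 D:3>1)
P1 drop D (A beats it: P:10>7 Q:5>1)
P1→{A,B,C} P2→{P,Q}

Survivors P1:{A,B,C} P2:{P,Q}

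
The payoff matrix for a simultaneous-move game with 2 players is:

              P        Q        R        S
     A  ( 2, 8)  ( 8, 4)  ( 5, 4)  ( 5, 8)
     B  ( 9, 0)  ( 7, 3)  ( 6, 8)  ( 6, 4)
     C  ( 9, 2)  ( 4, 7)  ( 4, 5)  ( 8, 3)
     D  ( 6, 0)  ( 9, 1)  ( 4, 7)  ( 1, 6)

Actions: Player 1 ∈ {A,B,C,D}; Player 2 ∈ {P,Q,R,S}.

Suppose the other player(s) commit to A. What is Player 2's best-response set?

BR_2 = {P,S}

u_2(P vs A) = 8
u_2(Q vs A) = 4
u_2(R vs A) = 4
u_2(S vs A) = 8
max payoff 8 at {P,S}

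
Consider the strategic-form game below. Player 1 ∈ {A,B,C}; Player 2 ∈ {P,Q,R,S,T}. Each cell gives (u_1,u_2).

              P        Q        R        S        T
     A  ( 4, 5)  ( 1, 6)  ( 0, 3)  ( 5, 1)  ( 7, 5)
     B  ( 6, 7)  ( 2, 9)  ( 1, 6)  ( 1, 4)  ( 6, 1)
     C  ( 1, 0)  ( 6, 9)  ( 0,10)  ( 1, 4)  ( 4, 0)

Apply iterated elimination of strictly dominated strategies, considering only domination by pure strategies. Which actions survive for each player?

P2 drop P (Q beats it: A:6>5 B:9>7 C:9>0)
P2 drop S (Q beats it: A:6>1 B:9>4 C:9>4)
P2 drop T (Q beats it: A:6>5 B:9>1 C:9>0)
P1 drop A (B beats it: Q:2>1 R:1>0)
P1→{B,C} P2→{Q,R}

Remaining: P1:{B,C} P2:{Q,R}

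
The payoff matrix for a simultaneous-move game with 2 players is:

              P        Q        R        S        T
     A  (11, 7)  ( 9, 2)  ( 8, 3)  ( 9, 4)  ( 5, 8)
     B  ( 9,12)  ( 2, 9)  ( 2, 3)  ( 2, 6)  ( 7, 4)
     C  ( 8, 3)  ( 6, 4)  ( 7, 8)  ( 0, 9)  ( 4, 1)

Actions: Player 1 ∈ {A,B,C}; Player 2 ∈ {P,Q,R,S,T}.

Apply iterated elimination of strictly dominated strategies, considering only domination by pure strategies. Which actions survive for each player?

P1 drop C (A beats it: P:11>8 Q:9>6 R:8>7 S:9>0 T:5>4)
P2 drop Q (P beats it: A:7>2 B:12>9)
P2 drop R (P beats it: A:7>3 B:12>3)
P2 drop S (P beats it: A:7>4 B:12>6)
P1→{A,B} P2→{P,T}

Survivors P1:{A,B} P2:{P,T}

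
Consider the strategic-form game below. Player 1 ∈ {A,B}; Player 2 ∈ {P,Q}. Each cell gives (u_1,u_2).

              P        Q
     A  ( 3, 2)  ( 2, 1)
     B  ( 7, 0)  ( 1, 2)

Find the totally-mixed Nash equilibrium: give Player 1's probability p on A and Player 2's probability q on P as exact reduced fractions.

p=2/3, q=1/5

P1 indiff ⇒ q·3+(1-q)·2 = q·7+(1-q)·1 ⇒ q(-4) = (1-q)(-1) ⇒ q = 1/5
P2 indiff ⇒ p·2+(1-p)·0 = p·1+(1-p)·2 ⇒ p(1) = (1-p)(2) ⇒ p = 2/3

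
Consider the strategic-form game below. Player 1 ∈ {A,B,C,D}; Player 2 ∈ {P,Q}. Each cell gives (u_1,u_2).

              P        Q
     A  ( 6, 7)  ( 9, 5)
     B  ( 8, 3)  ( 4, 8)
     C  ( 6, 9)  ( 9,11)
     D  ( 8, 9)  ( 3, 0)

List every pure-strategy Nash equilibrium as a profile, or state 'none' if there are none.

NE set: (C,Q), (D,P)

(A,P): not NE [P1→D gives 8>6]
(A,Q): not NE [P2→P gives 7>5]
(B,P): not NE [P2→Q gives 8>3]
(B,Q): not NE [P1→C gives 9>4]
(C,P): not NE [P1→D gives 8>6; P2→Q gives 11>9]
(C,Q): NE
(D,P): NE
(D,Q): not NE [P1→C gives 9>3; P2→P gives 9>0]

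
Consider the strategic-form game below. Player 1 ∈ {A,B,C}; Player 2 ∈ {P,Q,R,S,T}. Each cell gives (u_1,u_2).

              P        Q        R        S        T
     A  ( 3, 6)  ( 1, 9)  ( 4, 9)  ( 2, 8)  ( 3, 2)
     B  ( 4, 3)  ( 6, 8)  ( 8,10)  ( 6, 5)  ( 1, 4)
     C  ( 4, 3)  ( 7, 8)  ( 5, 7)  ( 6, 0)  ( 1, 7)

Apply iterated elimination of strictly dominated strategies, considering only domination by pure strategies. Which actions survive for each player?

P2 drop P (Q beats it: A:9>6 B:8>3 C:8>3)
P2 drop S (Q beats it: A:9>8 B:8>5 C:8>0)
P2 drop T (Q beats it: A:9>2 B:8>4 C:8>7)
P1 drop A (B beats it: Q:6>1 R:8>4)
P1→{B,C} P2→{Q,R}

IESDS → P1:{B,C} P2:{Q,R}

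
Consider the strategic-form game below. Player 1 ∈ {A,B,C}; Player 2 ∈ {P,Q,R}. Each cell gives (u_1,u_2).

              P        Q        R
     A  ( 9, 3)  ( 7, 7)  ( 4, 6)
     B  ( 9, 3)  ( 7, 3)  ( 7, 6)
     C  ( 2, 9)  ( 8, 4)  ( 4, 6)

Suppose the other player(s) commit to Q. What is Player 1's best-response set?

P1 best: {C}

u_1(A vs Q) = 7
u_1(B vs Q) = 7
u_1(C vs Q) = 8
max payoff 8 at {C}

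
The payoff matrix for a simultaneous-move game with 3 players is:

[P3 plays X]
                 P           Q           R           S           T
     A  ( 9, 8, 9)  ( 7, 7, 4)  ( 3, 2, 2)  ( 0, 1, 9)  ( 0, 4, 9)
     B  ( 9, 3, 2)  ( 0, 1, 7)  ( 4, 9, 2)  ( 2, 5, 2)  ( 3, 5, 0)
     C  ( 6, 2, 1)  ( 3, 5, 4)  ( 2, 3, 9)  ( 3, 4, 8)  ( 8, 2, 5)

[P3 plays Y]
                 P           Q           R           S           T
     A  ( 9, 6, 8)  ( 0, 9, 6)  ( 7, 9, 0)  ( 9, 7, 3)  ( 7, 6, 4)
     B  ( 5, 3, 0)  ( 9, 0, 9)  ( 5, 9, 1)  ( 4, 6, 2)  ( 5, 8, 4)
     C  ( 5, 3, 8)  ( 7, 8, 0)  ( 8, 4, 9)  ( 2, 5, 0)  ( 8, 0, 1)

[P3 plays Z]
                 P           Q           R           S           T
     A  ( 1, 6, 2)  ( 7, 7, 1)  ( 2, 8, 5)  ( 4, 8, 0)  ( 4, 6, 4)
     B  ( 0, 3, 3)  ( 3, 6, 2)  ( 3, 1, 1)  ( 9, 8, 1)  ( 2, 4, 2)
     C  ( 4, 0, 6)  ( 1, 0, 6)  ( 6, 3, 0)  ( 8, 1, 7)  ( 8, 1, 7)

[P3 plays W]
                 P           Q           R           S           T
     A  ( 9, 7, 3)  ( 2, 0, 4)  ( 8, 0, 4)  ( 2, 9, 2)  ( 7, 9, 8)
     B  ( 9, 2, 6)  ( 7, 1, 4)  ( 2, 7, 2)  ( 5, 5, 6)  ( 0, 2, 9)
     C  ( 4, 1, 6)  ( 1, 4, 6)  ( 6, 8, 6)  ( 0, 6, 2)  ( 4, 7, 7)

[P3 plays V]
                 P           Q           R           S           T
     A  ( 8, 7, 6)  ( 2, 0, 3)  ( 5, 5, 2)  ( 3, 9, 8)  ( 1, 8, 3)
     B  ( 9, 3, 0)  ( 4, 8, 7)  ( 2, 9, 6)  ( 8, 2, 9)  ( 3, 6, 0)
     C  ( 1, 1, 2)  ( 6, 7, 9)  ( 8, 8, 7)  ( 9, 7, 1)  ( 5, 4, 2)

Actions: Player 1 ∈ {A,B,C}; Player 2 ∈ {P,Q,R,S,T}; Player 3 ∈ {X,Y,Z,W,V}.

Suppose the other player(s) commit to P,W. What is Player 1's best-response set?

u_1(A vs P,W) = 9
u_1(B vs P,W) = 9
u_1(C vs P,W) = 4
max payoff 9 at {A,B}

argmax u_1 = {A,B}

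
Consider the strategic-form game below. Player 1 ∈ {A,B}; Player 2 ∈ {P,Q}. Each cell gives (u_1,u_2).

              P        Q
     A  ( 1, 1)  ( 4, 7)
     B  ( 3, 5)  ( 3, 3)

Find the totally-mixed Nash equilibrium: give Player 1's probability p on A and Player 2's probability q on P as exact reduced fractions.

p=1/4, q=1/3

P1 indiff ⇒ q·1+(1-q)·4 = q·3+(1-q)·3 ⇒ q(-2) = (1-q)(-1) ⇒ q = 1/3
P2 indiff ⇒ p·1+(1-p)·5 = p·7+(1-p)·3 ⇒ p(-6) = (1-p)(-2) ⇒ p = 1/4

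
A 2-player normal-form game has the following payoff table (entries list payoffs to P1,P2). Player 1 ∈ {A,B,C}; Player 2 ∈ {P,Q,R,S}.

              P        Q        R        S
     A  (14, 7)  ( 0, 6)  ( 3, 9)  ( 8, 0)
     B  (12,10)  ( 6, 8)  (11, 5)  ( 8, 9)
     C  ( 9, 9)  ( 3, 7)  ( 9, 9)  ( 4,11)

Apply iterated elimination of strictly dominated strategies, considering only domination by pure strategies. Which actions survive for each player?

P1 drop C (B beats it: P:12>9 Q:6>3 R:11>9 S:8>4)
P2 drop Q (P beats it: A:7>6 B:10>8)
P2 drop S (P beats it: A:7>0 B:10>9)
P1→{A,B} P2→{P,R}

Survivors P1:{A,B} P2:{P,R}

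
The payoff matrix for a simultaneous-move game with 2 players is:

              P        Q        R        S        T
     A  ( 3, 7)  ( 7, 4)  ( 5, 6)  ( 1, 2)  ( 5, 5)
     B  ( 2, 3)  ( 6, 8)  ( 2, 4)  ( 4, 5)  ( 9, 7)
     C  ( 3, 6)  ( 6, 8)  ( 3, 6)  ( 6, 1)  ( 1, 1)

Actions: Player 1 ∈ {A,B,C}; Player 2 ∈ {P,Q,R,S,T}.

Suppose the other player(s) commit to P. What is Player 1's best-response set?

u_1(A vs P) = 3
u_1(B vs P) = 2
u_1(C vs P) = 3
max payoff 3 at {A,C}

BR_1 = {A,C}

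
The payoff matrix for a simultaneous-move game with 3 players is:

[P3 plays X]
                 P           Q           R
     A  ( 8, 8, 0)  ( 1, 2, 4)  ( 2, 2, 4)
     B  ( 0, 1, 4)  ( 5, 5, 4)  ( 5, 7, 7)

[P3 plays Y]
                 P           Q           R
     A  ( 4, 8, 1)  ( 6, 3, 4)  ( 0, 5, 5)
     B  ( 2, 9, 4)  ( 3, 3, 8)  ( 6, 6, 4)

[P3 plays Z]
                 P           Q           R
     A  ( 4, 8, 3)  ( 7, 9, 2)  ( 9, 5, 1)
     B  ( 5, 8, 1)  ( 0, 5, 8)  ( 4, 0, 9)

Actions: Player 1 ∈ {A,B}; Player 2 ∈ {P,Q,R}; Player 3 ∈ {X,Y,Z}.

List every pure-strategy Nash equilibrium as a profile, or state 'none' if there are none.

PSNE: ∅

(A,P,X): not NE [P3→Z gives 3>0]
(A,P,Y): not NE [P3→Z gives 3>1]
(A,P,Z): not NE [P1→B gives 5>4; P2→Q gives 9>8]
(A,Q,X): not NE [P1→B gives 5>1; P2→P gives 8>2]
(A,Q,Y): not NE [P2→P gives 8>3]
(A,Q,Z): not NE [P3→Y gives 4>2]
(A,R,X): not NE [P1→B gives 5>2; P2→P gives 8>2; P3→Y gives 5>4]
(A,R,Y): not NE [P1→B gives 6>0; P2→P gives 8>5]
(A,R,Z): not NE [P2→Q gives 9>5; P3→Y gives 5>1]
(B,P,X): not NE [P1→A gives 8>0; P2→R gives 7>1]
(B,P,Y): not NE [P1→A gives 4>2]
(B,P,Z): not NE [P3→Y gives 4>1]
(B,Q,X): not NE [P2→R gives 7>5; P3→Z gives 8>4]
(B,Q,Y): not NE [P1→A gives 6>3; P2→P gives 9>3]
(B,Q,Z): not NE [P1→A gives 7>0; P2→P gives 8>5]
(B,R,X): not NE [P3→Z gives 9>7]
(B,R,Y): not NE [P2→P gives 9>6; P3→Z gives 9>4]
(B,R,Z): not NE [P1→A gives 9>4; P2→P gives 8>0]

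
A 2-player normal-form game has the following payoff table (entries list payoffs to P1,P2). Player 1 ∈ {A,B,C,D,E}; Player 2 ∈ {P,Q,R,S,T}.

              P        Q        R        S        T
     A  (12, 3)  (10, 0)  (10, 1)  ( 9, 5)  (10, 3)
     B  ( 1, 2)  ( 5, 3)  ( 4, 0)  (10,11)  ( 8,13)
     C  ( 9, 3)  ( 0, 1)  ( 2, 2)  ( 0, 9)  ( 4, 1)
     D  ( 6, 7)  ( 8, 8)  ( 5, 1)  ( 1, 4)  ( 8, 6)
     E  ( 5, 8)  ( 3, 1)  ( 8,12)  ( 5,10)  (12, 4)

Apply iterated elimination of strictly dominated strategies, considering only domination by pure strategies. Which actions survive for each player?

Remaining: P1:{A,B,E} P2:{R,S,T}

P1 drop C (A beats it: P:12>9 Q:10>0 R:10>2 S:9>0 T:10>4)
P1 drop D (A beats it: P:12>6 Q:10>8 R:10>5 S:9>1 T:10>8)
P2 drop P (S beats it: A:5>3 B:11>2 E:10>8)
P2 drop Q (S beats it: A:5>0 B:11>3 E:10>1)
P1→{A,B,E} P2→{R,S,T}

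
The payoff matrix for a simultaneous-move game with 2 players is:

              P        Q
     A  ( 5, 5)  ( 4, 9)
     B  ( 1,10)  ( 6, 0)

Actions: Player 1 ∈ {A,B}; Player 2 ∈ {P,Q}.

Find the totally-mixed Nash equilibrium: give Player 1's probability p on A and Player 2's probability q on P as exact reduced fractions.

P1 indiff ⇒ q·5+(1-q)·4 = q·1+(1-q)·6 ⇒ q(4) = (1-q)(2) ⇒ q = 1/3
P2 indiff ⇒ p·5+(1-p)·10 = p·9+(1-p)·0 ⇒ p(-4) = (1-p)(-10) ⇒ p = 5/7

P1 mixes 5/7 on A; P2 mixes 1/3 on P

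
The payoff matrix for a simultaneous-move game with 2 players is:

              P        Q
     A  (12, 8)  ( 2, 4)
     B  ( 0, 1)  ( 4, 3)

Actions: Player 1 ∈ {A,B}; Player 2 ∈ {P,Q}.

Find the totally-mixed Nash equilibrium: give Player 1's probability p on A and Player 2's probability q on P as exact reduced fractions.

p=1/3, q=1/7

P1 indiff ⇒ q·12+(1-q)·2 = q·0+(1-q)·4 ⇒ q(12) = (1-q)(2) ⇒ q = 1/7
P2 indiff ⇒ p·8+(1-p)·1 = p·4+(1-p)·3 ⇒ p(4) = (1-p)(2) ⇒ p = 1/3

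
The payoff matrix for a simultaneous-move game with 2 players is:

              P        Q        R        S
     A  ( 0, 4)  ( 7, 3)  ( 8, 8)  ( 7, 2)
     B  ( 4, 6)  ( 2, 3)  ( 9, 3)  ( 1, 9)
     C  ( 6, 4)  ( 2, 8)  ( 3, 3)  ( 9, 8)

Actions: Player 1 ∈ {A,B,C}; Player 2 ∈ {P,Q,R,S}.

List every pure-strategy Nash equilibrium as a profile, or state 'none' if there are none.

(A,P): not NE [P1→C gives 6>0; P2→R gives 8>4]
(A,Q): not NE [P2→R gives 8>3]
(A,R): not NE [P1→B gives 9>8]
(A,S): not NE [P1→C gives 9>7; P2→R gives 8>2]
(B,P): not NE [P1→C gives 6>4; P2→S gives 9>6]
(B,Q): not NE [P1→A gives 7>2; P2→S gives 9>3]
(B,R): not NE [P2→S gives 9>3]
(B,S): not NE [P1→C gives 9>1]
(C,P): not NE [P2→S gives 8>4]
(C,Q): not NE [P1→A gives 7>2]
(C,R): not NE [P1→B gives 9>3; P2→S gives 8>3]
(C,S): NE

PSNE = {(C,S)}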